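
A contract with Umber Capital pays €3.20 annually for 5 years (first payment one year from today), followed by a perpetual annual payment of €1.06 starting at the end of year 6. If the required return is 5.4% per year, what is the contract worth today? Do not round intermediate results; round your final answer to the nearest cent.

PV of 5-year annuity: €3.20 × [1 − (1+0.054)^−5] / 0.054 = 13.70246
Perpetuity value at year 5: €1.06 / 0.054 = 19.62963
PV of perpetuity: 19.62963 / (1+0.054)^5 = 15.09069
Total PV = 13.70246 + 15.09069 = 28.79315

€28.79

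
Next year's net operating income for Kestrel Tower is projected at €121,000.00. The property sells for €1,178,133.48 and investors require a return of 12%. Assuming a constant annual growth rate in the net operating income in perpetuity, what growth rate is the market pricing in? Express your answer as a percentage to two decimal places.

1.73%

P = D₁/(r−g) ⇒ g = r − D₁/P = 0.12 − €121,000.00/€1,178,133.48 = 0.017295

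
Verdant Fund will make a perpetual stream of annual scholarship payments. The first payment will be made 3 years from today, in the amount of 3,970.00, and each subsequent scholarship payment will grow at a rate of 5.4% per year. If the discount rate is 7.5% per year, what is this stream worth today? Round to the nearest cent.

Value at end of year 2: C₁ / (r − g) = 3,970.00 / (0.075 − 0.054) = 189,047.6190
Discount to today: PV = 189,047.6190 / (1 + 0.075)^2 = 189,047.6190 / 1.155625 = 163,589.07

163589.07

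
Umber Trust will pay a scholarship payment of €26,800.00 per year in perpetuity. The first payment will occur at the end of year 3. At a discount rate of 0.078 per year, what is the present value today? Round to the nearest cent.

Value at end of year 2: C / r = €26,800.00 / 0.078 = €343,589.7436
Discount to today: PV = €343,589.7436 / (1 + 0.078)^2 = €343,589.7436 / 1.162084 = €295,666.87

€295666.87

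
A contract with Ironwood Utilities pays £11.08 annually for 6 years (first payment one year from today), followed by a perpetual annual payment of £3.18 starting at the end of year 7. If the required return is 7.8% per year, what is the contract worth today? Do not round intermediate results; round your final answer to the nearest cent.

PV of 6-year annuity: £11.08 × [1 − (1+0.078)^−6] / 0.078 = 51.53377
Perpetuity value at year 6: £3.18 / 0.078 = 40.76923
PV of perpetuity: 40.76923 / (1+0.078)^6 = 25.97885
Total PV = 51.53377 + 25.97885 = 77.51263

£77.51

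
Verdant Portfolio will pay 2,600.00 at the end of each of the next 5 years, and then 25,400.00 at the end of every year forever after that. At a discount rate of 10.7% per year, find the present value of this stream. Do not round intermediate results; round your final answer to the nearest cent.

152476.91

PV of 5-year annuity: 2,600.00 × [1 − (1+0.107)^−5] / 0.107 = 9682.29365
Perpetuity value at year 5: 25,400.00 / 0.107 = 237383.17757
PV of perpetuity: 237383.17757 / (1+0.107)^5 = 142794.61654
Total PV = 9682.29365 + 142794.61654 = 152476.91019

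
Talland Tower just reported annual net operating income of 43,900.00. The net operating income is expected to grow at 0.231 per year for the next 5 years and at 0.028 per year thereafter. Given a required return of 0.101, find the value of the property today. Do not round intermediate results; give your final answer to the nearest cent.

1390789.82

D_1 = 54040.90000
D_2 = 66524.34790
D_3 = 81891.47226
D_4 = 100808.40236
D_5 = 124095.14330
Terminal value at year 5: TV = D_5×(1+g_2)/(r−g_2) = 127569.80732/0.073 = 1747531.60706
P_0 = D_1/(1+r)^1 + D_2/(1+r)^2 + D_3/(1+r)^3 + D_4/(1+r)^4 + D_5/(1+r)^5 + TV/(1+r)^5
    = 49083.46957 + 54878.97461 + 61358.78088 + 68603.68688 + 76704.03138 + 1080160.88029 = 1390789.82361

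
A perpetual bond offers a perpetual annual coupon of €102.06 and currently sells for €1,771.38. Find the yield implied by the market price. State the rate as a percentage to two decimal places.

P = C/r ⇒ r = C/P = €102.06/€1,771.38 = 0.057616

5.76%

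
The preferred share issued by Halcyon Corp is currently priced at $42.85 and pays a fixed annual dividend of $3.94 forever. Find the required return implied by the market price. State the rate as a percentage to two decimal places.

9.19%

P = C/r ⇒ r = C/P = $3.94/$42.85 = 0.091949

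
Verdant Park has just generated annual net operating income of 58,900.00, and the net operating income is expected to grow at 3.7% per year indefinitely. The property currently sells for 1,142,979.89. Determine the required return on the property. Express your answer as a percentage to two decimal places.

D₁ = 58,900.00 × 1.037 = 61,079.3000
P = D₁/(r − g) ⇒ r = D₁/P + g = 61,079.3000/1,142,979.89 + 0.037 = 0.053439 + 0.037 = 0.090439

9.04%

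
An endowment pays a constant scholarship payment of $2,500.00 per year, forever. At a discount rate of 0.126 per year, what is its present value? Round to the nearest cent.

Level perpetuity: PV = C / r = $2,500.00 / 0.126 = $19,841.27

$19841.27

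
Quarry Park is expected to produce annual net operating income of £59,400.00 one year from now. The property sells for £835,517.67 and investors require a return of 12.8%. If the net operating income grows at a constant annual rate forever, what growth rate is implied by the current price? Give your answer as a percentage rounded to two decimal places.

P = D₁/(r−g) ⇒ g = r − D₁/P = 0.128 − £59,400.00/£835,517.67 = 0.056906

5.69%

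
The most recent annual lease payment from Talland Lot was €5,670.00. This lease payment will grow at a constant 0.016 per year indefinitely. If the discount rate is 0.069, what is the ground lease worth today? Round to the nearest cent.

D₁ = D₀ × (1 + g) = €5,670.00 × 1.016 = €5,760.7200
Growing perpetuity: P = D₁ / (r − g) = €5,760.7200 / (0.069 − 0.016) = €108,692.83

€108692.83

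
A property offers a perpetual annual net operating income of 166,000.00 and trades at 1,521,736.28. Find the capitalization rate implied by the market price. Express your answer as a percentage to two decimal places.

10.91%

P = C/r ⇒ r = C/P = 166,000.00/1,521,736.28 = 0.109086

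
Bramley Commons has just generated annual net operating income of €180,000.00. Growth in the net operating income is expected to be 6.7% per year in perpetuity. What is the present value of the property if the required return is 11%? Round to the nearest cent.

€4466511.63

D₁ = D₀ × (1 + g) = €180,000.00 × 1.067 = €192,060.0000
Growing perpetuity: P = D₁ / (r − g) = €192,060.0000 / (0.11 − 0.067) = €4,466,511.63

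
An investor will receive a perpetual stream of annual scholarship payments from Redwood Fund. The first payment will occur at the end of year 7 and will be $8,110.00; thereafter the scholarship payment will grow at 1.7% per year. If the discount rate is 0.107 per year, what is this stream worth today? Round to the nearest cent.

Value at end of year 6: C₁ / (r − g) = $8,110.00 / (0.107 − 0.017) = $90,111.1111
Discount to today: PV = $90,111.1111 / (1 + 0.107)^6 = $90,111.1111 / 1.840288 = $48,965.77

$48965.77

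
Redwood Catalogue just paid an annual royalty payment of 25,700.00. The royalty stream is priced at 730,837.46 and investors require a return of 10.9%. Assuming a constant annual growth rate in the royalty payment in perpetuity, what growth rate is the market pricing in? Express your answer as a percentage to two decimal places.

P = D₀(1+g)/(r−g) ⇒ P(r−g) = D₀(1+g) ⇒ g(P+D₀) = P·r − D₀
g = (P·r − D₀)/(P + D₀) = (730,837.46×0.109 − 25,700.00) / (730,837.46 + 25,700.00) = 0.071327

7.13%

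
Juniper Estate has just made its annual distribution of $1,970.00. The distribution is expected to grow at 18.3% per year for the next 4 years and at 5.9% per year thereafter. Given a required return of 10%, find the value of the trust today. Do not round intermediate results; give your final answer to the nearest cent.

$77551.47

D_1 = 2330.51000
D_2 = 2756.99333
D_3 = 3261.52311
D_4 = 3858.38184
Terminal value at year 4: TV = D_4×(1+g_2)/(r−g_2) = 4086.02637/0.041 = 99659.17968
P_0 = D_1/(1+r)^1 + D_2/(1+r)^2 + D_3/(1+r)^3 + D_4/(1+r)^4 + TV/(1+r)^4
    = 2118.64545 + 2278.50688 + 2450.43059 + 2635.32671 + 68068.56067 = 77551.47031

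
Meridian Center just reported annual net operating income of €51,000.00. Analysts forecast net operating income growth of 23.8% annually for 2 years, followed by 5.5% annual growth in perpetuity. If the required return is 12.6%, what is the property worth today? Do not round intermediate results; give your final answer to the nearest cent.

€1033793.34

D_1 = 63138.00000
D_2 = 78164.84400
Terminal value at year 2: TV = D_2×(1+g_2)/(r−g_2) = 82463.91042/0.071 = 1161463.52704
P_0 = D_1/(1+r)^1 + D_2/(1+r)^2 + TV/(1+r)^2
    = 56072.82416 + 61650.22762 + 916070.28372 = 1033793.33550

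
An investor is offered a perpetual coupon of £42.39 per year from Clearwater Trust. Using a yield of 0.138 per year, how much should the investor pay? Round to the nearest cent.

£307.17

Level perpetuity: PV = C / r = £42.39 / 0.138 = £307.17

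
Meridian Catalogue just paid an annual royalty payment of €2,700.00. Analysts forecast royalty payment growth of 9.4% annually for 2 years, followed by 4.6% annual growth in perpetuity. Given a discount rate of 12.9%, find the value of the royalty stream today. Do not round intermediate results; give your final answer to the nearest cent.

D_1 = 2953.80000
D_2 = 3231.45720
Terminal value at year 2: TV = D_2×(1+g_2)/(r−g_2) = 3380.10423/0.083 = 40724.14736
P_0 = D_1/(1+r)^1 + D_2/(1+r)^2 + TV/(1+r)^2
    = 2616.29761 + 2535.19007 + 31949.50371 = 37100.99139

€37100.99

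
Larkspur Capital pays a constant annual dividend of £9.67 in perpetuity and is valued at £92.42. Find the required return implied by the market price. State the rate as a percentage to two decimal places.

10.46%

P = C/r ⇒ r = C/P = £9.67/£92.42 = 0.104631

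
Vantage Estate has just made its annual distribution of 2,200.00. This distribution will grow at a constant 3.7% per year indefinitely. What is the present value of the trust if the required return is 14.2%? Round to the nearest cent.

D₁ = D₀ × (1 + g) = 2,200.00 × 1.037 = 2,281.4000
Growing perpetuity: P = D₁ / (r − g) = 2,281.4000 / (0.142 − 0.037) = 21,727.62

21727.62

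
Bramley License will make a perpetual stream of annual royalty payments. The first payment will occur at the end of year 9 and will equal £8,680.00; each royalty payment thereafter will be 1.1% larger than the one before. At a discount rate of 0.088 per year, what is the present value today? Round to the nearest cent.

Value at end of year 8: C₁ / (r − g) = £8,680.00 / (0.088 − 0.011) = £112,727.2727
Discount to today: PV = £112,727.2727 / (1 + 0.088)^8 = £112,727.2727 / 1.963501 = £57,411.36

£57411.36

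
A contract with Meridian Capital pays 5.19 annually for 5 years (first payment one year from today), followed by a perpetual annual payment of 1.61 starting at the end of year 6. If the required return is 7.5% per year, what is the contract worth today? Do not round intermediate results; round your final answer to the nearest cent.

PV of 5-year annuity: 5.19 × [1 − (1+0.075)^−5] / 0.075 = 20.99814
Perpetuity value at year 5: 1.61 / 0.075 = 21.46667
PV of perpetuity: 21.46667 / (1+0.075)^5 = 14.95279
Total PV = 20.99814 + 14.95279 = 35.95093

35.95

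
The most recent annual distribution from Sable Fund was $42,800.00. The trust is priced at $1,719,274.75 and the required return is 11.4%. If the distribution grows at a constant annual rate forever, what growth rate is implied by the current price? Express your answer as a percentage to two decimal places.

P = D₀(1+g)/(r−g) ⇒ P(r−g) = D₀(1+g) ⇒ g(P+D₀) = P·r − D₀
g = (P·r − D₀)/(P + D₀) = ($1,719,274.75×0.114 − $42,800.00) / ($1,719,274.75 + $42,800.00) = 0.086941

8.69%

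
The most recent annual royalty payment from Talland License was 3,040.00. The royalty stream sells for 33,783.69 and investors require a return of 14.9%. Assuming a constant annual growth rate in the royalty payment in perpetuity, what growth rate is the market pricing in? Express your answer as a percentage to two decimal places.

5.41%

P = D₀(1+g)/(r−g) ⇒ P(r−g) = D₀(1+g) ⇒ g(P+D₀) = P·r − D₀
g = (P·r − D₀)/(P + D₀) = (33,783.69×0.149 − 3,040.00) / (33,783.69 + 3,040.00) = 0.054144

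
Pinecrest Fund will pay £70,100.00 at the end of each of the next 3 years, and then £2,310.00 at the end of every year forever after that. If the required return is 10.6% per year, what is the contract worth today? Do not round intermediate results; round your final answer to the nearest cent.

£188611.19

PV of 3-year annuity: £70,100.00 × [1 − (1+0.106)^−3] / 0.106 = 172503.22518
Perpetuity value at year 3: £2,310.00 / 0.106 = 21792.45283
PV of perpetuity: 21792.45283 / (1+0.106)^3 = 16107.96709
Total PV = 172503.22518 + 16107.96709 = 188611.19227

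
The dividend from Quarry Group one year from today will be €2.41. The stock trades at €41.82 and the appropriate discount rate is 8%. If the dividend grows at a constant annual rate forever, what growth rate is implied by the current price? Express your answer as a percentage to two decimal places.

P = D₁/(r−g) ⇒ g = r − D₁/P = 0.08 − €2.41/€41.82 = 0.022372

2.24%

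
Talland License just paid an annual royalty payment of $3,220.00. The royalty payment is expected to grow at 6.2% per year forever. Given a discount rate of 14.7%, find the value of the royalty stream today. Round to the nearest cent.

D₁ = D₀ × (1 + g) = $3,220.00 × 1.062 = $3,419.6400
Growing perpetuity: P = D₁ / (r − g) = $3,419.6400 / (0.147 − 0.062) = $40,231.06

$40231.06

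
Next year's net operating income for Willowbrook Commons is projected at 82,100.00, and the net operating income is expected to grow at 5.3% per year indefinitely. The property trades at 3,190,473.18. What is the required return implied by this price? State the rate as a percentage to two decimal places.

P = D₁/(r − g) ⇒ r = D₁/P + g = 82,100.0000/3,190,473.18 + 0.053 = 0.025733 + 0.053 = 0.078733

7.87%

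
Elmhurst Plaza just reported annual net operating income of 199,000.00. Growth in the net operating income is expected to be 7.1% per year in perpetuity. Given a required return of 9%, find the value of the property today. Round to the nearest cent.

D₁ = D₀ × (1 + g) = 199,000.00 × 1.071 = 213,129.0000
Growing perpetuity: P = D₁ / (r − g) = 213,129.0000 / (0.09 − 0.071) = 11,217,315.79

11217315.79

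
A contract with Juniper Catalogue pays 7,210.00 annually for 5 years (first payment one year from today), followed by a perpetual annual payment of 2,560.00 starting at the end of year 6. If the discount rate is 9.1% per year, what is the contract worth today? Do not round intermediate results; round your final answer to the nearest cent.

PV of 5-year annuity: 7,210.00 × [1 − (1+0.091)^−5] / 0.091 = 27971.77040
Perpetuity value at year 5: 2,560.00 / 0.091 = 28131.86813
PV of perpetuity: 28131.86813 / (1+0.091)^5 = 18200.14383
Total PV = 27971.77040 + 18200.14383 = 46171.91423

46171.91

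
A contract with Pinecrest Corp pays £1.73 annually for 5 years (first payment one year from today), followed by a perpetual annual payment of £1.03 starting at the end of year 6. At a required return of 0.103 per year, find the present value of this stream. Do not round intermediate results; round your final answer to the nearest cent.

PV of 5-year annuity: £1.73 × [1 − (1+0.103)^−5] / 0.103 = 6.50811
Perpetuity value at year 5: £1.03 / 0.103 = 10.00000
PV of perpetuity: 10.00000 / (1+0.103)^5 = 6.12523
Total PV = 6.50811 + 6.12523 = 12.63334

£12.63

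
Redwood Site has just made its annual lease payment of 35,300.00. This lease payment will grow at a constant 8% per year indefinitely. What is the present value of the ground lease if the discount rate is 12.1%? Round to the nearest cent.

929853.66

D₁ = D₀ × (1 + g) = 35,300.00 × 1.08 = 38,124.0000
Growing perpetuity: P = D₁ / (r − g) = 38,124.0000 / (0.121 − 0.08) = 929,853.66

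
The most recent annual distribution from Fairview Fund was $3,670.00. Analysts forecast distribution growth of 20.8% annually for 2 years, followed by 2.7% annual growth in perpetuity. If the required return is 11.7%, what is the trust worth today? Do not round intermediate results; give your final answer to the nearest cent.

$57241.63

D_1 = 4433.36000
D_2 = 5355.49888
Terminal value at year 2: TV = D_2×(1+g_2)/(r−g_2) = 5500.09735/0.09 = 61112.19278
P_0 = D_1/(1+r)^1 + D_2/(1+r)^2 + TV/(1+r)^2
    = 3968.98836 + 4292.33477 + 48980.30902 = 57241.63215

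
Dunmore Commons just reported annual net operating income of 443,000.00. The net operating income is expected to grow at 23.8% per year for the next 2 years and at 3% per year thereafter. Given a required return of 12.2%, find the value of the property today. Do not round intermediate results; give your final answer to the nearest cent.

7066352.98

D_1 = 548434.00000
D_2 = 678961.29200
Terminal value at year 2: TV = D_2×(1+g_2)/(r−g_2) = 699330.13076/0.092 = 7601414.46478
P_0 = D_1/(1+r)^1 + D_2/(1+r)^2 + TV/(1+r)^2
    = 488800.35651 + 539335.86574 + 6038216.75769 = 7066352.97993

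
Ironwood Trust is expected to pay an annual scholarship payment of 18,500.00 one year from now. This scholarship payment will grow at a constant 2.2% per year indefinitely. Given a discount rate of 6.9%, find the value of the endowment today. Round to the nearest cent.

Growing perpetuity: P = D₁ / (r − g) = 18,500.0000 / (0.069 − 0.022) = 393,617.02

393617.02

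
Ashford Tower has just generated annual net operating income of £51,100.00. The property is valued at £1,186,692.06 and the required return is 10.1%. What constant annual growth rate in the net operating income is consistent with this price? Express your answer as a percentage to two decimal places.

P = D₀(1+g)/(r−g) ⇒ P(r−g) = D₀(1+g) ⇒ g(P+D₀) = P·r − D₀
g = (P·r − D₀)/(P + D₀) = (£1,186,692.06×0.101 − £51,100.00) / (£1,186,692.06 + £51,100.00) = 0.055547

5.55%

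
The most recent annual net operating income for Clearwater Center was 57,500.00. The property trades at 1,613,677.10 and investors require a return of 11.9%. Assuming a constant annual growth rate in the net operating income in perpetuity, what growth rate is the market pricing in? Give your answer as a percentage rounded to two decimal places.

8.05%

P = D₀(1+g)/(r−g) ⇒ P(r−g) = D₀(1+g) ⇒ g(P+D₀) = P·r − D₀
g = (P·r − D₀)/(P + D₀) = (1,613,677.10×0.119 − 57,500.00) / (1,613,677.10 + 57,500.00) = 0.080499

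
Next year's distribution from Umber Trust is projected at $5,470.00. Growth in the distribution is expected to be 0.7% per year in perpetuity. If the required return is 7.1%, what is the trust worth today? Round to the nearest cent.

$85468.75

Growing perpetuity: P = D₁ / (r − g) = $5,470.0000 / (0.071 − 0.007) = $85,468.75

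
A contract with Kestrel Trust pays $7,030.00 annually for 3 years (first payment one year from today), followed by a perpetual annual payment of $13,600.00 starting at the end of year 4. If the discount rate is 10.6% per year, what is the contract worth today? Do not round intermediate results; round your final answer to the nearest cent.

PV of 3-year annuity: $7,030.00 × [1 − (1+0.106)^−3] / 0.106 = 17299.53884
Perpetuity value at year 3: $13,600.00 / 0.106 = 128301.88679
PV of perpetuity: 128301.88679 / (1+0.106)^3 = 94834.78462
Total PV = 17299.53884 + 94834.78462 = 112134.32346

$112134.32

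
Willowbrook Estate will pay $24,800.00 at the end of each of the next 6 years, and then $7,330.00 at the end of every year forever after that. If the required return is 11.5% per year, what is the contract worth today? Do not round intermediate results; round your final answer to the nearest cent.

PV of 6-year annuity: $24,800.00 × [1 − (1+0.115)^−6] / 0.115 = 103423.29202
Perpetuity value at year 6: $7,330.00 / 0.115 = 63739.13043
PV of perpetuity: 63739.13043 / (1+0.115)^6 = 33170.87517
Total PV = 103423.29202 + 33170.87517 = 136594.16719

$136594.17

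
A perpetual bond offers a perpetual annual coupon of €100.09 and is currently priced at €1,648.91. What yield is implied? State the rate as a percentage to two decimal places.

6.07%

P = C/r ⇒ r = C/P = €100.09/€1,648.91 = 0.060701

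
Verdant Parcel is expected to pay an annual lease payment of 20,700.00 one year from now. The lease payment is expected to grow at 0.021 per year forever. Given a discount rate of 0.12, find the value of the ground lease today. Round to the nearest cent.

209090.91

Growing perpetuity: P = D₁ / (r − g) = 20,700.0000 / (0.12 − 0.021) = 209,090.91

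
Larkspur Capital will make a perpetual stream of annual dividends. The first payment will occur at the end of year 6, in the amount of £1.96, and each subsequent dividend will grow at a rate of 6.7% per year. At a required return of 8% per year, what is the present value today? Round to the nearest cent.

Value at end of year 5: C₁ / (r − g) = £1.96 / (0.08 − 0.067) = £150.7692
Discount to today: PV = £150.7692 / (1 + 0.08)^5 = £150.7692 / 1.469328 = £102.61

£102.61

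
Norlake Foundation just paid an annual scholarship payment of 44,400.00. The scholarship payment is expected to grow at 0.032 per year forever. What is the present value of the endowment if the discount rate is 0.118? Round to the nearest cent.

D₁ = D₀ × (1 + g) = 44,400.00 × 1.032 = 45,820.8000
Growing perpetuity: P = D₁ / (r − g) = 45,820.8000 / (0.118 − 0.032) = 532,800.00

532800.00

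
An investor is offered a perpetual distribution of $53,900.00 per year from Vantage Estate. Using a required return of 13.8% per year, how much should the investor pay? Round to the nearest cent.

Level perpetuity: PV = C / r = $53,900.00 / 0.138 = $390,579.71

$390579.71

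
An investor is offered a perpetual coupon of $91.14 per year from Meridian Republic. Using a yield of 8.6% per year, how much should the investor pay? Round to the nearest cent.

Level perpetuity: PV = C / r = $91.14 / 0.086 = $1,059.77

$1059.77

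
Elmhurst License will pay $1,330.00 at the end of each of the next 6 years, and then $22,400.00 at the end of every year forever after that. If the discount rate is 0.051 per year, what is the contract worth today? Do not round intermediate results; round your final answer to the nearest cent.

PV of 6-year annuity: $1,330.00 × [1 − (1+0.051)^−6] / 0.051 = 6729.13536
Perpetuity value at year 6: $22,400.00 / 0.051 = 439215.68627
PV of perpetuity: 439215.68627 / (1+0.051)^6 = 325882.88024
Total PV = 6729.13536 + 325882.88024 = 332612.01560

$332612.02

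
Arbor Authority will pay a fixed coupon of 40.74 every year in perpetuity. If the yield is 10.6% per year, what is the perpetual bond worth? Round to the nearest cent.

Level perpetuity: PV = C / r = 40.74 / 0.106 = 384.34

384.34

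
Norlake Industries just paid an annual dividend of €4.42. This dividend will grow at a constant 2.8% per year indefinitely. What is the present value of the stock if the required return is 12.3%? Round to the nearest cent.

€47.83

D₁ = D₀ × (1 + g) = €4.42 × 1.028 = €4.5438
Growing perpetuity: P = D₁ / (r − g) = €4.5438 / (0.123 − 0.028) = €47.83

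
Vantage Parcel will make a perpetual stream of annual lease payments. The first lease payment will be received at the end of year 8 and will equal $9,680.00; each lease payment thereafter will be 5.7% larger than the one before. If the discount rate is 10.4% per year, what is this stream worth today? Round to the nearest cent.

$103037.19

Value at end of year 7: C₁ / (r − g) = $9,680.00 / (0.104 − 0.057) = $205,957.4468
Discount to today: PV = $205,957.4468 / (1 + 0.104)^7 = $205,957.4468 / 1.998865 = $103,037.19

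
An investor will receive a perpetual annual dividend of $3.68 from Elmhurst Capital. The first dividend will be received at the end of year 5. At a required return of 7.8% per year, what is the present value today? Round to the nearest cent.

$34.94

Value at end of year 4: C / r = $3.68 / 0.078 = $47.1795
Discount to today: PV = $47.1795 / (1 + 0.078)^4 = $47.1795 / 1.350439 = $34.94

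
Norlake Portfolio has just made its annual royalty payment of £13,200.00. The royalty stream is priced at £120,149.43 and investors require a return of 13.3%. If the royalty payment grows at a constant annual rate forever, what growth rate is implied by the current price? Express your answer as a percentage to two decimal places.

2.08%

P = D₀(1+g)/(r−g) ⇒ P(r−g) = D₀(1+g) ⇒ g(P+D₀) = P·r − D₀
g = (P·r − D₀)/(P + D₀) = (£120,149.43×0.133 − £13,200.00) / (£120,149.43 + £13,200.00) = 0.020847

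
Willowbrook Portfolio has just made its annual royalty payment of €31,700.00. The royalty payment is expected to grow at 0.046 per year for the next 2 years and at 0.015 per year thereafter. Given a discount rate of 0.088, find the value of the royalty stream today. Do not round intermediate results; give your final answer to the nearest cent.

D_1 = 33158.20000
D_2 = 34683.47720
Terminal value at year 2: TV = D_2×(1+g_2)/(r−g_2) = 35203.72936/0.073 = 482242.86792
P_0 = D_1/(1+r)^1 + D_2/(1+r)^2 + TV/(1+r)^2
    = 30476.28676 + 29299.81246 + 407387.80337 = 467163.90260

€467163.90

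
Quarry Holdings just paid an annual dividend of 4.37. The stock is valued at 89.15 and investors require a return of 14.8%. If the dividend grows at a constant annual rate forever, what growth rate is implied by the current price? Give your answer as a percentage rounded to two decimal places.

P = D₀(1+g)/(r−g) ⇒ P(r−g) = D₀(1+g) ⇒ g(P+D₀) = P·r − D₀
g = (P·r − D₀)/(P + D₀) = (89.15×0.148 − 4.37) / (89.15 + 4.37) = 0.094356

9.44%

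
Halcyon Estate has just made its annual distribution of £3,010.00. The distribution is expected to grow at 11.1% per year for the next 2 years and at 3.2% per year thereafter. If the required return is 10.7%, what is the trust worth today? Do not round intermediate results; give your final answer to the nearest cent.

£47770.12

D_1 = 3344.11000
D_2 = 3715.30621
Terminal value at year 2: TV = D_2×(1+g_2)/(r−g_2) = 3834.19601/0.075 = 51122.61345
P_0 = D_1/(1+r)^1 + D_2/(1+r)^2 + TV/(1+r)^2
    = 3020.87624 + 3031.79178 + 41717.45495 = 47770.12298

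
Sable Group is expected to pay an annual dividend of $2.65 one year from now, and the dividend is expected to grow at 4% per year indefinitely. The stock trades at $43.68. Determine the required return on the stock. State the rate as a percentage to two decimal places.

P = D₁/(r − g) ⇒ r = D₁/P + g = $2.6500/$43.68 + 0.04 = 0.060668 + 0.04 = 0.100668

10.07%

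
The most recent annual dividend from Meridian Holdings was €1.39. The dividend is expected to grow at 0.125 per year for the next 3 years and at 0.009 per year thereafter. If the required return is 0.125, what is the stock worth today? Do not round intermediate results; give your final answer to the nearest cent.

€16.26

D_1 = 1.56375
D_2 = 1.75922
D_3 = 1.97912
Terminal value at year 3: TV = D_3×(1+g_2)/(r−g_2) = 1.99693/0.116 = 17.21494
P_0 = D_1/(1+r)^1 + D_2/(1+r)^2 + D_3/(1+r)^3 + TV/(1+r)^3
    = 1.39000 + 1.39000 + 1.39000 + 12.09060 = 16.26060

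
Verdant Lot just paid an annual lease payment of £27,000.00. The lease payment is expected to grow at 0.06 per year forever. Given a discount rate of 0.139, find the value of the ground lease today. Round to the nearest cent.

D₁ = D₀ × (1 + g) = £27,000.00 × 1.06 = £28,620.0000
Growing perpetuity: P = D₁ / (r − g) = £28,620.0000 / (0.139 − 0.06) = £362,278.48

£362278.48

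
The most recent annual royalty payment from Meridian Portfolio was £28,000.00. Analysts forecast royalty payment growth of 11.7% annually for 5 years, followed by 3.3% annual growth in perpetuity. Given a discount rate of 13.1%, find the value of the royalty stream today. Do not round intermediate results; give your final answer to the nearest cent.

D_1 = 31276.00000
D_2 = 34935.29200
D_3 = 39022.72116
D_4 = 43588.37954
D_5 = 48688.21995
Terminal value at year 5: TV = D_5×(1+g_2)/(r−g_2) = 50294.93120/0.098 = 513213.58372
P_0 = D_1/(1+r)^1 + D_2/(1+r)^2 + D_3/(1+r)^3 + D_4/(1+r)^4 + D_5/(1+r)^5 + TV/(1+r)^5
    = 27653.40407 + 27311.09845 + 26973.03003 + 26639.14637 + 26309.39566 + 277322.50735 = 412208.58193

£412208.58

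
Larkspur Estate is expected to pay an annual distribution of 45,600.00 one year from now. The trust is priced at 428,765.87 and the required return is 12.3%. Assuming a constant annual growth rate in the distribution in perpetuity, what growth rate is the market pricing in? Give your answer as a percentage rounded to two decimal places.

P = D₁/(r−g) ⇒ g = r − D₁/P = 0.123 − 45,600.00/428,765.87 = 0.016648

1.66%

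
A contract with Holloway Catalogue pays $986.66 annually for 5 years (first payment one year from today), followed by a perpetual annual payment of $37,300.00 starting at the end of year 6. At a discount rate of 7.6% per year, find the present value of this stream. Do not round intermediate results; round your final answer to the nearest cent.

PV of 5-year annuity: $986.66 × [1 − (1+0.076)^−5] / 0.076 = 3981.33088
Perpetuity value at year 5: $37,300.00 / 0.076 = 490789.47368
PV of perpetuity: 490789.47368 / (1+0.076)^5 = 340278.00887
Total PV = 3981.33088 + 340278.00887 = 344259.33975

$344259.34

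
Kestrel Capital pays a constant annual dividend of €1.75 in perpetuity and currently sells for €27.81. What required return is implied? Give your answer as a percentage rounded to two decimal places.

P = C/r ⇒ r = C/P = €1.75/€27.81 = 0.062927

6.29%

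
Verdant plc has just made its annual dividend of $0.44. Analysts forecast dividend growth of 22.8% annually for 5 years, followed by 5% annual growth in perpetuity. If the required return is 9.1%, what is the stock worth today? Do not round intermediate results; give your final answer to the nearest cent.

D_1 = 0.54032
D_2 = 0.66351
D_3 = 0.81479
D_4 = 1.00057
D_5 = 1.22870
Terminal value at year 5: TV = D_5×(1+g_2)/(r−g_2) = 1.29013/0.041 = 31.46661
P_0 = D_1/(1+r)^1 + D_2/(1+r)^2 + D_3/(1+r)^3 + D_4/(1+r)^4 + D_5/(1+r)^5 + TV/(1+r)^5
    = 0.49525 + 0.55744 + 0.62744 + 0.70623 + 0.79492 + 20.35758 = 23.53887

$23.54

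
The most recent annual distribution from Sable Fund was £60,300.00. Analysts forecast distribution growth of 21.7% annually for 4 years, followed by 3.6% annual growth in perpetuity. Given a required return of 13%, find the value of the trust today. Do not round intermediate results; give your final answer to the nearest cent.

£1185463.75

D_1 = 73385.10000
D_2 = 89309.66670
D_3 = 108689.86437
D_4 = 132275.56494
Terminal value at year 4: TV = D_4×(1+g_2)/(r−g_2) = 137037.48528/0.094 = 1457845.58810
P_0 = D_1/(1+r)^1 + D_2/(1+r)^2 + D_3/(1+r)^3 + D_4/(1+r)^4 + TV/(1+r)^4
    = 64942.56637 + 69942.56927 + 75327.52814 + 81127.08119 + 894124.00124 = 1185463.74622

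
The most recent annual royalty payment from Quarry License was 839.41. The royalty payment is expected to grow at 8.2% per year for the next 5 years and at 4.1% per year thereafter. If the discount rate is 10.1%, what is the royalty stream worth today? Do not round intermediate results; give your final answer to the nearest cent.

D_1 = 908.24162
D_2 = 982.71743
D_3 = 1063.30026
D_4 = 1150.49088
D_5 = 1244.83114
Terminal value at year 5: TV = D_5×(1+g_2)/(r−g_2) = 1295.86921/0.06 = 21597.82022
P_0 = D_1/(1+r)^1 + D_2/(1+r)^2 + D_3/(1+r)^3 + D_4/(1+r)^4 + D_5/(1+r)^5 + TV/(1+r)^5
    = 824.92427 + 810.68852 + 796.69844 + 782.94978 + 769.43838 + 13349.75597 = 17334.45535

17334.46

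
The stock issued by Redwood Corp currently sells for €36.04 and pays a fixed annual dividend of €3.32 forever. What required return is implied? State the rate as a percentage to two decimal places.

P = C/r ⇒ r = C/P = €3.32/€36.04 = 0.092120

9.21%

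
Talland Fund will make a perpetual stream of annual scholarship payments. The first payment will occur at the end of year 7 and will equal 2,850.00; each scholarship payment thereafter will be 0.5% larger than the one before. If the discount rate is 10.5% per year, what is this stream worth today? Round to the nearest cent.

Value at end of year 6: C₁ / (r − g) = 2,850.00 / (0.105 − 0.005) = 28,500.0000
Discount to today: PV = 28,500.0000 / (1 + 0.105)^6 = 28,500.0000 / 1.820429 = 15,655.65

15655.65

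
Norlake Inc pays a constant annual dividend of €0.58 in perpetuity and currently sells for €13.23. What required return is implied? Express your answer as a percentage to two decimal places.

4.38%

P = C/r ⇒ r = C/P = €0.58/€13.23 = 0.043840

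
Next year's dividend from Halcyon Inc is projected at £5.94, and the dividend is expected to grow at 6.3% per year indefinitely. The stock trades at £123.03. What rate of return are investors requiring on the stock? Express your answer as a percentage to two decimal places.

P = D₁/(r − g) ⇒ r = D₁/P + g = £5.9400/£123.03 + 0.063 = 0.048281 + 0.063 = 0.111281

11.13%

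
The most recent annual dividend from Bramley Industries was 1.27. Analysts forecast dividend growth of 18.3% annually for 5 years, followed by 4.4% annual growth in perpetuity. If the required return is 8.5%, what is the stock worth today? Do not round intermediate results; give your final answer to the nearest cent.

58.12

D_1 = 1.50241
D_2 = 1.77735
D_3 = 2.10261
D_4 = 2.48738
D_5 = 2.94257
Terminal value at year 5: TV = D_5×(1+g_2)/(r−g_2) = 3.07205/0.041 = 74.92799
P_0 = D_1/(1+r)^1 + D_2/(1+r)^2 + D_3/(1+r)^3 + D_4/(1+r)^4 + D_5/(1+r)^5 + TV/(1+r)^5
    = 1.38471 + 1.50978 + 1.64615 + 1.79483 + 1.95695 + 49.83052 = 58.12293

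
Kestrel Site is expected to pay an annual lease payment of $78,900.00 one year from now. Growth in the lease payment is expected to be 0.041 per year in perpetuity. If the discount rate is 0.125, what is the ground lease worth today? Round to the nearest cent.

$939285.71

Growing perpetuity: P = D₁ / (r − g) = $78,900.0000 / (0.125 − 0.041) = $939,285.71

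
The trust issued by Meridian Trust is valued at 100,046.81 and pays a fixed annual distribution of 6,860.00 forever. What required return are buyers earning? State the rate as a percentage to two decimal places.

6.86%

P = C/r ⇒ r = C/P = 6,860.00/100,046.81 = 0.068568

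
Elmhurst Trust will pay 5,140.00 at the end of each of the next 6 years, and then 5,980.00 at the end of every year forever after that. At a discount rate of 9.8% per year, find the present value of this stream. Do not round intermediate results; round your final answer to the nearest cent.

PV of 6-year annuity: 5,140.00 × [1 − (1+0.098)^−6] / 0.098 = 22517.85721
Perpetuity value at year 6: 5,980.00 / 0.098 = 61020.40816
PV of perpetuity: 61020.40816 / (1+0.098)^6 = 34822.58985
Total PV = 22517.85721 + 34822.58985 = 57340.44706

57340.45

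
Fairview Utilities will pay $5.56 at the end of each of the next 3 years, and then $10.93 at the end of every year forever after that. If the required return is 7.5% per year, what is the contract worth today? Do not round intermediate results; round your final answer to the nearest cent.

$131.77

PV of 3-year annuity: $5.56 × [1 − (1+0.075)^−3] / 0.075 = 14.45892
Perpetuity value at year 3: $10.93 / 0.075 = 145.73333
PV of perpetuity: 145.73333 / (1+0.075)^3 = 117.30959
Total PV = 14.45892 + 117.30959 = 131.76851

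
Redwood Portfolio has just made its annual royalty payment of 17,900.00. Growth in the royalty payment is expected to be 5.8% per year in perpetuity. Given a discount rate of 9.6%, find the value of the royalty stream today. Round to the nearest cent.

498373.68

D₁ = D₀ × (1 + g) = 17,900.00 × 1.058 = 18,938.2000
Growing perpetuity: P = D₁ / (r − g) = 18,938.2000 / (0.096 − 0.058) = 498,373.68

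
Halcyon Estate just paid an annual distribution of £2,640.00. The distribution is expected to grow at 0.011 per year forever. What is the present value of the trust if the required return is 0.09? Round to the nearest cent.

D₁ = D₀ × (1 + g) = £2,640.00 × 1.011 = £2,669.0400
Growing perpetuity: P = D₁ / (r − g) = £2,669.0400 / (0.09 − 0.011) = £33,785.32

£33785.32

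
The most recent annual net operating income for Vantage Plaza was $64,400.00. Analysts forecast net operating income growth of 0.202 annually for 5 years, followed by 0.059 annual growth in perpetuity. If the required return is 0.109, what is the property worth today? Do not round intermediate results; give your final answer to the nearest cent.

$2452872.21

D_1 = 77408.80000
D_2 = 93045.37760
D_3 = 111840.54388
D_4 = 134432.33374
D_5 = 161587.66515
Terminal value at year 5: TV = D_5×(1+g_2)/(r−g_2) = 171121.33740/0.05 = 3422426.74794
P_0 = D_1/(1+r)^1 + D_2/(1+r)^2 + D_3/(1+r)^3 + D_4/(1+r)^4 + D_5/(1+r)^5 + TV/(1+r)^5
    = 69800.54103 + 75653.96782 + 81998.25908 + 88874.57837 + 96327.54121 + 2040217.32292 = 2452872.21044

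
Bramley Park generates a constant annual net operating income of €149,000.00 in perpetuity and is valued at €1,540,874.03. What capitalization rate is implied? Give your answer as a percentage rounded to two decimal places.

P = C/r ⇒ r = C/P = €149,000.00/€1,540,874.03 = 0.096698

9.67%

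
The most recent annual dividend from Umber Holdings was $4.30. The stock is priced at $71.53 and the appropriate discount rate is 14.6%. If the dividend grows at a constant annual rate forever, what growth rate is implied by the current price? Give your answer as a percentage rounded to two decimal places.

P = D₀(1+g)/(r−g) ⇒ P(r−g) = D₀(1+g) ⇒ g(P+D₀) = P·r − D₀
g = (P·r − D₀)/(P + D₀) = ($71.53×0.146 − $4.30) / ($71.53 + $4.30) = 0.081015

8.10%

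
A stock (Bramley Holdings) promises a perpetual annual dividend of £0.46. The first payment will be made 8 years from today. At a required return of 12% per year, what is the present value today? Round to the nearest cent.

£1.73

Value at end of year 7: C / r = £0.46 / 0.12 = £3.8333
Discount to today: PV = £3.8333 / (1 + 0.12)^7 = £3.8333 / 2.210681 = £1.73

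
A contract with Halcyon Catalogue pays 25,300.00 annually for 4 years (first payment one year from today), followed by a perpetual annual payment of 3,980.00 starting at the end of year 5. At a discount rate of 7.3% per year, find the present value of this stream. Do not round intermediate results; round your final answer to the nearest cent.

126249.49

PV of 4-year annuity: 25,300.00 × [1 − (1+0.073)^−4] / 0.073 = 85119.24581
Perpetuity value at year 4: 3,980.00 / 0.073 = 54520.54795
PV of perpetuity: 54520.54795 / (1+0.073)^4 = 41130.24762
Total PV = 85119.24581 + 41130.24762 = 126249.49343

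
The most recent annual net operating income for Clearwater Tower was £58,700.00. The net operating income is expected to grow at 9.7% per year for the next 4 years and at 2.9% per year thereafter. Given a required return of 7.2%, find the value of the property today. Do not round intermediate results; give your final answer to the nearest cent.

D_1 = 64393.90000
D_2 = 70640.10830
D_3 = 77492.19881
D_4 = 85008.94209
Terminal value at year 4: TV = D_4×(1+g_2)/(r−g_2) = 87474.20141/0.043 = 2034283.75372
P_0 = D_1/(1+r)^1 + D_2/(1+r)^2 + D_3/(1+r)^3 + D_4/(1+r)^4 + TV/(1+r)^4
    = 60068.93657 + 61469.79796 + 62903.32870 + 64370.29065 + 1540396.02518 = 1789208.37905

£1789208.38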